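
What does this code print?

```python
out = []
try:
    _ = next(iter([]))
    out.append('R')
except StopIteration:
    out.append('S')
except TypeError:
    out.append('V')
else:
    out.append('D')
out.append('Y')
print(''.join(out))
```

Execution trace: 'S' (except StopIteration) → 'Y' (after the try/except). Output: SY

Answer: SY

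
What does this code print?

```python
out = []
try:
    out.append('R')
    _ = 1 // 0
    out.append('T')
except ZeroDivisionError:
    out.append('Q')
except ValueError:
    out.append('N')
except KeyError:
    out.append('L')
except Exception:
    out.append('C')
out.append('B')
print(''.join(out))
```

Execution trace: 'R' (try body) → 'Q' (except ZeroDivisionError) → 'B' (after the try/except). Output: RQB

Answer: RQB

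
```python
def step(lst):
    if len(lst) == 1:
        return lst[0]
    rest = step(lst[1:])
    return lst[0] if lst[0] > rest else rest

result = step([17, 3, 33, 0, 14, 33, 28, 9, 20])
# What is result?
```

Recursive max over [17, 3, 33, 0, 14, 33, 28, 9, 20] = 33

Answer: 33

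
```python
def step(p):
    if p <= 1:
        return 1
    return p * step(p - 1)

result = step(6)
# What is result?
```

step(6) = 6 * 5 * 4 * 3 * 2 * 1 = 720

Answer: 720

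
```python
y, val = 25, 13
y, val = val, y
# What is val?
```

Trace:
`y, val = 25, 13` → y = 25; val = 13
`y, val = val, y` → y = 13; val = 25
So val = 25

Answer: 25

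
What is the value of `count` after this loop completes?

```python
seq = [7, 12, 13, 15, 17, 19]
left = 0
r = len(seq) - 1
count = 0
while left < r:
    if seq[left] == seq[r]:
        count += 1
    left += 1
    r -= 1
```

Count matching pairs from ends
`count` takes the values: 0

Answer: 0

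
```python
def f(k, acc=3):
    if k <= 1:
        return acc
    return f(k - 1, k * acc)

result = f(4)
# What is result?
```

Accumulator trace (n, acc): (4, 3) -> (3, 12) -> (2, 36) -> (1, 72) -> return 72

Answer: 72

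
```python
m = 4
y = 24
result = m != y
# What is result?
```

Trace:
`m = 4` → m = 4
`y = 24` → y = 24
`result = m != y` → result = True
So result = True

Answer: True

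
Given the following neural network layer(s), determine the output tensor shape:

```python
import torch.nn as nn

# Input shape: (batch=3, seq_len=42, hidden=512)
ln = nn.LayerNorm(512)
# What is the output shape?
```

Input: (3, 42, 512) -> Output: (3, 42, 512)

Answer: (3, 42, 512)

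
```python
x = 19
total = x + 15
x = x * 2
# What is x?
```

Trace:
`x = 19` → x = 19
`total = x + 15` → total = 34
`x = x * 2` → x = 38
So x = 38

Answer: 38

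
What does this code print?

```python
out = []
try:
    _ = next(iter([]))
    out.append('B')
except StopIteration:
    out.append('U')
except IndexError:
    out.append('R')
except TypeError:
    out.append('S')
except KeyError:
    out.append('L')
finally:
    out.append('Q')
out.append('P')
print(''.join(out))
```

Execution trace: 'U' (except StopIteration) → 'Q' (finally) → 'P' (after the try/except). Output: UQP

Answer: UQP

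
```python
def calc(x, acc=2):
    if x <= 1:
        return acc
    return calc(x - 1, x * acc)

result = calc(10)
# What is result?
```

Accumulator trace (n, acc): (10, 2) -> (9, 20) -> (8, 180) -> (7, 1440) -> (6, 10080) -> (5, 60480) -> (4, 302400) -> (3, 1209600) -> (2, 3628800) -> (1, 7257600) -> return 7257600

Answer: 7257600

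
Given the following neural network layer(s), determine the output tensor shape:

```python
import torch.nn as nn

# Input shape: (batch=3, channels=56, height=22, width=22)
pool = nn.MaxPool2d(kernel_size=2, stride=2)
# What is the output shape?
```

Input: (3, 56, 22, 22) -> Output: (3, 56, 11, 11)

Answer: (3, 56, 11, 11)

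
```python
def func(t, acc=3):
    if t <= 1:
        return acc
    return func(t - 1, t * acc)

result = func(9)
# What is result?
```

Accumulator trace (n, acc): (9, 3) -> (8, 27) -> (7, 216) -> (6, 1512) -> (5, 9072) -> (4, 45360) -> (3, 181440) -> (2, 544320) -> (1, 1088640) -> return 1088640

Answer: 1088640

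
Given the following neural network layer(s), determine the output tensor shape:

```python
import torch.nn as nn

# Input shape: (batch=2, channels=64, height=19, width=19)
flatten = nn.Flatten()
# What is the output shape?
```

Input: (2, 64, 19, 19) -> Output: (2, 23104)

Answer: (2, 23104)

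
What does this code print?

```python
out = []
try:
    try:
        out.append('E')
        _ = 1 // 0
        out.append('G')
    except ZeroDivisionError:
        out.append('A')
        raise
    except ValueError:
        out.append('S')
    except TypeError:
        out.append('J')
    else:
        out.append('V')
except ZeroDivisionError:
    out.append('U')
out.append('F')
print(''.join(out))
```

Execution trace: 'E' (inner try body) → 'A' (inner except ZeroDivisionError) → 'U' (outer except ZeroDivisionError) → 'F' (after the try/except). Output: EAUF

Answer: EAUF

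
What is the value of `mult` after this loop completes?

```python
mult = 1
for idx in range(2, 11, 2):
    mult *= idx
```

Product of even numbers 2 to 10
`mult` takes the values: 1 → 2 → 8 → 48 → 384 → 3840

Answer: 3840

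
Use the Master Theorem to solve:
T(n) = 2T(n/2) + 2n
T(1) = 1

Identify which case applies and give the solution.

a=2, b=2, f(n)=2n. log_2(2) = 1. Since c=1 = 1, Case 2 applies: T(n) = Θ(n^log_b(a) · log n) = O(n log n).

Answer: O(n log n) - Case 2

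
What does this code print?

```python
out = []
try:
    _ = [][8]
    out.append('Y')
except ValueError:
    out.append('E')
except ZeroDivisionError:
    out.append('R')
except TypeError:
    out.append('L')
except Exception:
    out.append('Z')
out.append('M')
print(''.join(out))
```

Execution trace: 'Z' (except Exception) → 'M' (after the try/except). Output: ZM

Answer: ZM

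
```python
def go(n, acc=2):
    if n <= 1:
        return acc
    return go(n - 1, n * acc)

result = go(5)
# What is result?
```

Accumulator trace (n, acc): (5, 2) -> (4, 10) -> (3, 40) -> (2, 120) -> (1, 240) -> return 240

Answer: 240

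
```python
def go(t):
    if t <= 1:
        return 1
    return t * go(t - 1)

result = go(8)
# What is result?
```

go(8) = 8 * 7 * 6 * 5 * 4 * 3 * 2 * 1 = 40320

Answer: 40320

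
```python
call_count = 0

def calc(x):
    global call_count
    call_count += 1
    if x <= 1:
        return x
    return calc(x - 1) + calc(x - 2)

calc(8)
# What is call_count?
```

Calls(x) = 1 + Calls(x-1) + Calls(x-2); Calls(0)=Calls(1)=1. For x=8 this gives 67.

Answer: 67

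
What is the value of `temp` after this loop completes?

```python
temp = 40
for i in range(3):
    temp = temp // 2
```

Halve 3 times: 40 // 2^3 = 5
`temp` takes the values: 40 → 20 → 10 → 5

Answer: 5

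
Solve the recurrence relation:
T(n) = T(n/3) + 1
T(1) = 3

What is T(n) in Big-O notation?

Each step divides n by 3 and adds 1. After log_3(n) steps we reach T(1)=3. So T(n) = 1·log_3(n) + 3 = O(log n).

Answer: O(log n)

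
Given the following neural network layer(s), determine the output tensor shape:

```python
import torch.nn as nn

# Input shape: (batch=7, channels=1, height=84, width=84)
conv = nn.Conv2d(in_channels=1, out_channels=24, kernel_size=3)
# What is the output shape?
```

Input: (7, 1, 84, 84) -> Output: (7, 24, 82, 82)

Answer: (7, 24, 82, 82)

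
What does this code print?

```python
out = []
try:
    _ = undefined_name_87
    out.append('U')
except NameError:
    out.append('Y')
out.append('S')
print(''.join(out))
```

Execution trace: 'Y' (except NameError) → 'S' (after the try/except). Output: YS

Answer: YS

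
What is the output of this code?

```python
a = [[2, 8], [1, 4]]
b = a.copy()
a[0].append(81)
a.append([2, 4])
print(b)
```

Key concept: shallow copy with nested lists.
Step by step:
`a = [[2, 8], [1, 4]]` → a = [[2, 8], [1, 4]]
`b = a.copy()` → b = [[2, 8], [1, 4]]
`a[0].append(81)` → a = [[2, 8, 81], [1, 4]]; b = [[2, 8, 81], [1, 4]]
`a.append([2, 4])` → a = [[2, 8, 81], [1, 4], [2, 4]]
`print(b)` → prints [[2, 8, 81], [1, 4]]

Answer: [[2, 8, 81], [1, 4]]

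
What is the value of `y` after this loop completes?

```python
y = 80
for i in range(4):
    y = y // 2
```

Halve 4 times: 80 // 2^4 = 5
`y` takes the values: 80 → 40 → 20 → 10 → 5

Answer: 5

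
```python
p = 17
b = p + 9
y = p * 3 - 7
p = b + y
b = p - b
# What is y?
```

Trace:
`p = 17` → p = 17
`b = p + 9` → b = 26
`y = p * 3 - 7` → y = 44
`p = b + y` → p = 70
`b = p - b` → b = 44
So y = 44

Answer: 44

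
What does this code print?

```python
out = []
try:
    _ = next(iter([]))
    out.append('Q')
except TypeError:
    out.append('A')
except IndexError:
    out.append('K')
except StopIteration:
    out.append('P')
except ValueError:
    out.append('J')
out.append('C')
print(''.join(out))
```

Execution trace: 'P' (except StopIteration) → 'C' (after the try/except). Output: PC

Answer: PC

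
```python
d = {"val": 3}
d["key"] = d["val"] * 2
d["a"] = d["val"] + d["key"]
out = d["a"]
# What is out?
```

Trace:
`d = {"val": 3}` → d = {'val': 3}
`d["key"] = d["val"] * 2` → d = {'val': 3, 'key': 6}
`d["a"] = d["val"] + d["key"]` → d = {'val': 3, 'key': 6, 'a': 9}
`out = d["a"]` → out = 9
So out = 9

Answer: 9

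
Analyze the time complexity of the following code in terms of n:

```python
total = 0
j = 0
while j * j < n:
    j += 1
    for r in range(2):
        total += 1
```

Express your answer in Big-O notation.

Each loop level contributes: √n × 1. Multiplying the contributions gives O(√n).

Answer: O(√n)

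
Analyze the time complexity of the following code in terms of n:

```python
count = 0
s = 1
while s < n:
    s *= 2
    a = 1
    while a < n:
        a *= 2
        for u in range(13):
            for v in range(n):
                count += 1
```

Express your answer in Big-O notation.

Each loop level contributes: log n × log n × 1 × n. Multiplying the contributions gives O(n log² n).

Answer: O(n log² n)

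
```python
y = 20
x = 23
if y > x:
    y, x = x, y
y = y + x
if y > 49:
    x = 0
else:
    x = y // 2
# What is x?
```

Trace:
`y = 20` → y = 20
`x = 23` → x = 23
`if y > x: ...` → y > x is False → no variable changes
`y = y + x` → y = 43
`if y > 49: ...` → y > 49 is False, take else branch → x = 21
So x = 21

Answer: 21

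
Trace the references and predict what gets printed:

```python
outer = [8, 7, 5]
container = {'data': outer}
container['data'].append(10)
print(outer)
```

Key concept: dict holds reference to list.
Step by step:
`outer = [8, 7, 5]` → outer = [8, 7, 5]
`container = {'data': outer}` → container = {'data': [8, 7, 5]}
`container['data'].append(10)` → outer = [8, 7, 5, 10]; container = {'data': [8, 7, 5, 10]}
`print(outer)` → prints [8, 7, 5, 10]

Answer: [8, 7, 5, 10]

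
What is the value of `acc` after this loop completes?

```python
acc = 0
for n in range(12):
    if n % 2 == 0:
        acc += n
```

Sum of even numbers 0 to 11
`acc` takes the values: 0 → 2 → 6 → 12 → 20 → 30

Answer: 30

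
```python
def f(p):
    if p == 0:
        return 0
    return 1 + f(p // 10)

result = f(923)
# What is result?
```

Count of digits of 923: 3

Answer: 3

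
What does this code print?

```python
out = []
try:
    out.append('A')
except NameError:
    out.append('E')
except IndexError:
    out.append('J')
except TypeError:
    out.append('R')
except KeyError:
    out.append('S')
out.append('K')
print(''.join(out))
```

Execution trace: 'A' (try body, no exception) → 'K' (after the try/except). Output: AK

Answer: AK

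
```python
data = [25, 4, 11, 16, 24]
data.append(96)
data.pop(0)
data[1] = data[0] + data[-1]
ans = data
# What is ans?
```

Trace:
`data = [25, 4, 11, 16, 24]` → data = [25, 4, 11, 16, 24]
`data.append(96)` → data = [25, 4, 11, 16, 24, 96]
`data.pop(0)` → data = [4, 11, 16, 24, 96]
`data[1] = data[0] + data[-1]` → data = [4, 100, 16, 24, 96]
`ans = data` → ans = [4, 100, 16, 24, 96]
So ans = [4, 100, 16, 24, 96]

Answer: [4, 100, 16, 24, 96]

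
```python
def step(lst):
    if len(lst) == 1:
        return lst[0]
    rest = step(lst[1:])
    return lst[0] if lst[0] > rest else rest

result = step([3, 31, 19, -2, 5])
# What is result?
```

Recursive max over [3, 31, 19, -2, 5] = 31

Answer: 31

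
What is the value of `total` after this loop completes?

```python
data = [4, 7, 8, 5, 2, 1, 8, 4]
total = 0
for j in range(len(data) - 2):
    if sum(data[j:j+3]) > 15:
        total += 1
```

Count windows with sum > 15
`total` takes the values: 0 → 1 → 2

Answer: 2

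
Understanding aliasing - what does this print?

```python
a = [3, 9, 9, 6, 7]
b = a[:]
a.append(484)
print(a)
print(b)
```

Key concept: slice [:] creates copy.
Step by step:
`a = [3, 9, 9, 6, 7]` → a = [3, 9, 9, 6, 7]
`b = a[:]` → b = [3, 9, 9, 6, 7]
`a.append(484)` → a = [3, 9, 9, 6, 7, 484]
`print(a)` → prints [3, 9, 9, 6, 7, 484]
`print(b)` → prints [3, 9, 9, 6, 7]

Answer:
[3, 9, 9, 6, 7, 484]
[3, 9, 9, 6, 7]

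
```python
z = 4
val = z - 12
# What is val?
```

Trace:
`z = 4` → z = 4
`val = z - 12` → val = -8
So val = -8

Answer: -8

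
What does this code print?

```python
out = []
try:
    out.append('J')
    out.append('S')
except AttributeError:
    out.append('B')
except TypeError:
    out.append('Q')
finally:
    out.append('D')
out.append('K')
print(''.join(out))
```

Execution trace: 'J' (try body) → 'S' (try body, no exception) → 'D' (finally) → 'K' (after the try/except). Output: JSDK

Answer: JSDK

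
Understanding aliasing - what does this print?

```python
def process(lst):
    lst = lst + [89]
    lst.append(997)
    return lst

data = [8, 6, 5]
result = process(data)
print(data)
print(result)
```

Key concept: rebinding parameter vs mutation.
Step by step:
`data = [8, 6, 5]` → data = [8, 6, 5]
`result = process(data)` → result = [8, 6, 5, 89, 997]
`print(data)` → prints [8, 6, 5]
`print(result)` → prints [8, 6, 5, 89, 997]

Answer:
[8, 6, 5]
[8, 6, 5, 89, 997]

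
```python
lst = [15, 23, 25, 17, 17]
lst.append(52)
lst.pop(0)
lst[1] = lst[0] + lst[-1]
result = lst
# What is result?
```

Trace:
`lst = [15, 23, 25, 17, 17]` → lst = [15, 23, 25, 17, 17]
`lst.append(52)` → lst = [15, 23, 25, 17, 17, 52]
`lst.pop(0)` → lst = [23, 25, 17, 17, 52]
`lst[1] = lst[0] + lst[-1]` → lst = [23, 75, 17, 17, 52]
`result = lst` → result = [23, 75, 17, 17, 52]
So result = [23, 75, 17, 17, 52]

Answer: [23, 75, 17, 17, 52]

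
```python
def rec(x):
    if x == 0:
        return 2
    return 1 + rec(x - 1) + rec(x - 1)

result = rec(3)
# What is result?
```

rec(x) = 1 + 2·rec(x-1), rec(0)=2. Closed form: (2+1)·2^3 - 1 = 23.

Answer: 23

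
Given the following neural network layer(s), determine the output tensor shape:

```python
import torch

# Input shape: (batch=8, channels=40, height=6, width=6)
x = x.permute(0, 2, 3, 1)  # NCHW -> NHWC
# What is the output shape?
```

Input: (8, 40, 6, 6) -> Output: (8, 6, 6, 40)

Answer: (8, 6, 6, 40)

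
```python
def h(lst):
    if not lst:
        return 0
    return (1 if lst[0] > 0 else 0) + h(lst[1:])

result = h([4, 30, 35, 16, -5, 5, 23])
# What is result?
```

Count of positive elements in [4, 30, 35, 16, -5, 5, 23] = 6

Answer: 6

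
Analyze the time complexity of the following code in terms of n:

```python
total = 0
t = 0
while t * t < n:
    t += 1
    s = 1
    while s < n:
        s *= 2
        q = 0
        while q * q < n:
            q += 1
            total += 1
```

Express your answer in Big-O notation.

Each loop level contributes: √n × log n × √n. Multiplying the contributions gives O(n log n).

Answer: O(n log n)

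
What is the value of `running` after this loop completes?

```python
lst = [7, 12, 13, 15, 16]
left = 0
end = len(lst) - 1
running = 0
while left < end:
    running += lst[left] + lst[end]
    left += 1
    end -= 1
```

Sum of pairs from ends
`running` takes the values: 0 → 23 → 50

Answer: 50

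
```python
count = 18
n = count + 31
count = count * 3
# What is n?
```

Trace:
`count = 18` → count = 18
`n = count + 31` → n = 49
`count = count * 3` → count = 54
So n = 49

Answer: 49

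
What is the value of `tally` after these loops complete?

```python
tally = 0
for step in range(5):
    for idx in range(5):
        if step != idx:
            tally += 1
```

5² - 5 (exclude diagonal)
`tally` takes the values: 0 → 1 → 2 → 3 → 4 → 5 → 6 → 7 → 8 → 9 → 10 → 11 → 12 → 13 → 14 → 15 → 16 → 17 → 18 → 19 → 20

Answer: 20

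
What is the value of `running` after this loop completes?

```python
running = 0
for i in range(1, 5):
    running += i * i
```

Sum of squares 1² to 4² = 30
`running` takes the values: 0 → 1 → 5 → 14 → 30

Answer: 30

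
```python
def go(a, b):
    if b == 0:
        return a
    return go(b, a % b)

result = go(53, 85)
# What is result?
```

go(53, 85) -> go(85, 53) -> go(53, 32) -> go(32, 21) -> go(21, 11) -> go(11, 10) -> go(10, 1) -> go(1, 0) -> 1

Answer: 1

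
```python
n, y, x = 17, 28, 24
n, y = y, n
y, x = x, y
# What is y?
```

Trace:
`n, y, x = 17, 28, 24` → n = 17; y = 28; x = 24
`n, y = y, n` → n = 28; y = 17
`y, x = x, y` → y = 24; x = 17
So y = 24

Answer: 24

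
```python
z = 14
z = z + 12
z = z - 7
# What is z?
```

Trace:
`z = 14` → z = 14
`z = z + 12` → z = 26
`z = z - 7` → z = 19
So z = 19

Answer: 19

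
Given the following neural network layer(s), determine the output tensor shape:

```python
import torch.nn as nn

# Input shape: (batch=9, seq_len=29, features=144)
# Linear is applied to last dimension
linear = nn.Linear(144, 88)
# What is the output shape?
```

Input: (9, 29, 144) -> Output: (9, 29, 88)

Answer: (9, 29, 88)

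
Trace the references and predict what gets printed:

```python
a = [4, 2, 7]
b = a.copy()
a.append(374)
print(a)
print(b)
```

Key concept: list.copy() creates independent copy.
Step by step:
`a = [4, 2, 7]` → a = [4, 2, 7]
`b = a.copy()` → b = [4, 2, 7]
`a.append(374)` → a = [4, 2, 7, 374]
`print(a)` → prints [4, 2, 7, 374]
`print(b)` → prints [4, 2, 7]

Answer:
[4, 2, 7, 374]
[4, 2, 7]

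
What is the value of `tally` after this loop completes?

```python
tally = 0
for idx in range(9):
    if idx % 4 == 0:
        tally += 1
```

Count numbers divisible by 4 in range(9)
`tally` takes the values: 0 → 1 → 2 → 3

Answer: 3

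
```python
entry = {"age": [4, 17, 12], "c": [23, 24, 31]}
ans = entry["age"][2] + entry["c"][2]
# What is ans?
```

Trace:
`entry = {"age": [4, 17, 12], "c": [23, 24, 31]}` → entry = {'age': [4, 17, 12], 'c': [23, 24, 31]}
`ans = entry["age"][2] + entry["c"][2]` → ans = 43
So ans = 43

Answer: 43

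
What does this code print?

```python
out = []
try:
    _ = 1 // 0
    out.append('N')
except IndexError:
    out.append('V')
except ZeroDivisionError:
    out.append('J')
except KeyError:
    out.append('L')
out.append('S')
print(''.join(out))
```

Execution trace: 'J' (except ZeroDivisionError) → 'S' (after the try/except). Output: JS

Answer: JS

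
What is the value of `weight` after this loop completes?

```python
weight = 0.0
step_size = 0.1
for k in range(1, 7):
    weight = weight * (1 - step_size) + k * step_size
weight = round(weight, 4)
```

Moving average with lr=0.1
`weight` takes the values: 0.0 → 0.1 → 0.29 → 0.561 → 0.9049 → 1.31441 → 1.782969 → 1.783

Answer: 1.783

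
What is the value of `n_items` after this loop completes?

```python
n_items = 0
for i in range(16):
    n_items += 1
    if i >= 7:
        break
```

Loop breaks when i reaches 7, n_items is 8
`n_items` takes the values: 0 → 1 → 2 → 3 → 4 → 5 → 6 → 7 → 8

Answer: 8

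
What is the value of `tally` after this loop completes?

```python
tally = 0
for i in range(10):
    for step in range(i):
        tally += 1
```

Triangle number: 0+1+2+...+9
`tally` takes the values: 0 → 1 → 2 → 3 → 4 → 5 → 6 → 7 → 8 → 9 → 10 → 11 → 12 → 13 → 14 → 15 → 16 → 17 → 18 → 19 → 20 → 21 → 22 → 23 → 24 → 25 → 26 → 27 → 28 → 29 → … → 41 → 42 → 43 → 44 → 45

Answer: 45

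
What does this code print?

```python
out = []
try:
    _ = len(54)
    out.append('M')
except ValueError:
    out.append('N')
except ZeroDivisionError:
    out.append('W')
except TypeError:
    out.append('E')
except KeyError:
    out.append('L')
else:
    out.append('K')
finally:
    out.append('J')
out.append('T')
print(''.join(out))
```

Execution trace: 'E' (except TypeError) → 'J' (finally) → 'T' (after the try/except). Output: EJT

Answer: EJT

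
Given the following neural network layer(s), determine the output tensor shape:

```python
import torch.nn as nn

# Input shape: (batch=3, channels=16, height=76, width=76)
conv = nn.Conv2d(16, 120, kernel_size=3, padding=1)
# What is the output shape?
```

Input: (3, 16, 76, 76) -> Output: (3, 120, 76, 76)

Answer: (3, 120, 76, 76)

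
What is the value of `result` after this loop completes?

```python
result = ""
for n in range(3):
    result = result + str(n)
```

Concatenate digits 0 to 2
`result` takes the values: "" → "0" → "01" → "012"

Answer: "012"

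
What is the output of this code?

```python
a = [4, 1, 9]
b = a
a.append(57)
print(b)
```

Key concept: basic list aliasing.
Step by step:
`a = [4, 1, 9]` → a = [4, 1, 9]
`b = a` → b = [4, 1, 9] (same object as a)
`a.append(57)` → a = [4, 1, 9, 57] (same object as b); b = [4, 1, 9, 57] (same object as a)
`print(b)` → prints [4, 1, 9, 57]

Answer: [4, 1, 9, 57]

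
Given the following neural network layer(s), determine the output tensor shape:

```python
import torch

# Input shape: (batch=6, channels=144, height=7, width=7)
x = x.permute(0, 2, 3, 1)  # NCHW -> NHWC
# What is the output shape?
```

Input: (6, 144, 7, 7) -> Output: (6, 7, 7, 144)

Answer: (6, 7, 7, 144)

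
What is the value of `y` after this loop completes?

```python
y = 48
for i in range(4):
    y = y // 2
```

Halve 4 times: 48 // 2^4 = 3
`y` takes the values: 48 → 24 → 12 → 6 → 3

Answer: 3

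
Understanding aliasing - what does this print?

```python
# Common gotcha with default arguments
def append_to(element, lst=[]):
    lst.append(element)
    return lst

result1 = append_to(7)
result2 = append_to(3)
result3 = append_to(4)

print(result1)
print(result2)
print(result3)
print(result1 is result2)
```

Key concept: mutable default argument gotcha.
Step by step:
`result1 = append_to(7)` → result1 = [7]
`result2 = append_to(3)` → result1 = [7, 3] (same object as result2); result2 = [7, 3] (same object as result1)
`result3 = append_to(4)` → result1 = [7, 3, 4] (same object as result2, result3); result2 = [7, 3, 4] (same object as result1, result3); result3 = [7, 3, 4] (same object as result1, result2)
`print(result1)` → prints [7, 3, 4]
`print(result2)` → prints [7, 3, 4]
`print(result3)` → prints [7, 3, 4]
`print(result1 is result2)` → prints True

Answer:
[7, 3, 4]
[7, 3, 4]
[7, 3, 4]
True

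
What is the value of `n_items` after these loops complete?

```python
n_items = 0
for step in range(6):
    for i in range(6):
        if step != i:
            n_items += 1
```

6² - 6 (exclude diagonal)
`n_items` takes the values: 0 → 1 → 2 → 3 → 4 → 5 → 6 → 7 → 8 → 9 → 10 → 11 → 12 → 13 → 14 → 15 → 16 → 17 → 18 → 19 → 20 → 21 → 22 → 23 → 24 → 25 → 26 → 27 → 28 → 29 → 30

Answer: 30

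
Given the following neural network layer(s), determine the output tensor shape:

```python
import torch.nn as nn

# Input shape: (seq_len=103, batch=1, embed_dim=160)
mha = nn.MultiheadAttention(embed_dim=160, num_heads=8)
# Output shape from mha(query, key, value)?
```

Input: (103, 1, 160) -> Output: (103, 1, 160)

Answer: (103, 1, 160)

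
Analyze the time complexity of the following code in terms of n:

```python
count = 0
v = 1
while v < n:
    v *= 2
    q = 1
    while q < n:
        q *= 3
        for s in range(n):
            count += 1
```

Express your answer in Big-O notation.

Each loop level contributes: log n × log n × n. Multiplying the contributions gives O(n log² n).

Answer: O(n log² n)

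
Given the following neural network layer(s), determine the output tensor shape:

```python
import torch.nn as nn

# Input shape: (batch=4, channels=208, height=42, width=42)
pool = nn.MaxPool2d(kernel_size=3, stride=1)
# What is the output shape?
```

Input: (4, 208, 42, 42) -> Output: (4, 208, 40, 40)

Answer: (4, 208, 40, 40)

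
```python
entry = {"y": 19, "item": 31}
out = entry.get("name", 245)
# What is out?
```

Trace:
`entry = {"y": 19, "item": 31}` → entry = {'y': 19, 'item': 31}
`out = entry.get("name", 245)` → out = 245
So out = 245

Answer: 245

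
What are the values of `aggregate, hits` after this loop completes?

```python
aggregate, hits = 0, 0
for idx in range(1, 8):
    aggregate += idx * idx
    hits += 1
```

Sum of squares and count
`aggregate, hits` takes the values: (0, 0) → (1, 0) → (1, 1) → (5, 1) → (5, 2) → (14, 2) → (14, 3) → (30, 3) → (30, 4) → (55, 4) → (55, 5) → (91, 5) → (91, 6) → (140, 6) → (140, 7)

Answer: 140, 7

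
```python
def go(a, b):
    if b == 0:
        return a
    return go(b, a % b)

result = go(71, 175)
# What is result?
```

go(71, 175) -> go(175, 71) -> go(71, 33) -> go(33, 5) -> go(5, 3) -> go(3, 2) -> go(2, 1) -> go(1, 0) -> 1

Answer: 1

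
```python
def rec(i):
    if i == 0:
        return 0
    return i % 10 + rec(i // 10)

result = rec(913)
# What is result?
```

Sum of digits of 913: 3 + 1 + 9 = 13

Answer: 13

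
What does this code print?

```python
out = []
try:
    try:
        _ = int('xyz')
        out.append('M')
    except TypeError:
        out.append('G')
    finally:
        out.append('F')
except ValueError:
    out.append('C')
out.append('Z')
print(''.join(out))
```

Execution trace: 'F' (finally) → 'C' (outer except ValueError) → 'Z' (after the try/except). Output: FCZ

Answer: FCZ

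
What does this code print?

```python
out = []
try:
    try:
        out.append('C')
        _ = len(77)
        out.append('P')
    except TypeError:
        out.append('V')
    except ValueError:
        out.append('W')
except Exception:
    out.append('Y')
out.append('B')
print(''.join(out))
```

Execution trace: 'C' (inner try body) → 'V' (inner except TypeError) → 'B' (after the try/except). Output: CVB

Answer: CVB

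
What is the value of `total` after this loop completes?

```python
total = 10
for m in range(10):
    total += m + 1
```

Start at 10, add 1 to 10 = 65
`total` takes the values: 10 → 11 → 13 → 16 → 20 → 25 → 31 → 38 → 46 → 55 → 65

Answer: 65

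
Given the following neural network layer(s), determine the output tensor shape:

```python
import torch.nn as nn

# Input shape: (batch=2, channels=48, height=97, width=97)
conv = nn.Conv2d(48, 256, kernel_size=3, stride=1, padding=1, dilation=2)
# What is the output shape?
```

Input: (2, 48, 97, 97) -> Output: (2, 256, 95, 95)

Answer: (2, 256, 95, 95)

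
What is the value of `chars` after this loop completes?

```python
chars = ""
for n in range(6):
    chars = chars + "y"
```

Repeat 'y' 6 times
`chars` takes the values: "" → "y" → "yy" → "yyy" → "yyyy" → "yyyyy" → "yyyyyy"

Answer: "yyyyyy"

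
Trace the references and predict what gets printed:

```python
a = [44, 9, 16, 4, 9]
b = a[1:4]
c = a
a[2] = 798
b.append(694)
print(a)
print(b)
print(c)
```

Key concept: slice vs alias.
Step by step:
`a = [44, 9, 16, 4, 9]` → a = [44, 9, 16, 4, 9]
`b = a[1:4]` → b = [9, 16, 4]
`c = a` → c = [44, 9, 16, 4, 9] (same object as a)
`a[2] = 798` → a = [44, 9, 798, 4, 9] (same object as c); c = [44, 9, 798, 4, 9] (same object as a)
`b.append(694)` → b = [9, 16, 4, 694]
`print(a)` → prints [44, 9, 798, 4, 9]
`print(b)` → prints [9, 16, 4, 694]
`print(c)` → prints [44, 9, 798, 4, 9]

Answer:
[44, 9, 798, 4, 9]
[9, 16, 4, 694]
[44, 9, 798, 4, 9]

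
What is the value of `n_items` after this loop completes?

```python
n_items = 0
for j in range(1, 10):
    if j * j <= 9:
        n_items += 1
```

Count numbers where j² ≤ 9
`n_items` takes the values: 0 → 1 → 2 → 3

Answer: 3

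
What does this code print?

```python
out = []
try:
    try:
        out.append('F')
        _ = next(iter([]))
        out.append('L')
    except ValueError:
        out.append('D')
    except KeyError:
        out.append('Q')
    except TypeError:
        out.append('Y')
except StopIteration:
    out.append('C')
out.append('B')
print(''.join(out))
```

Execution trace: 'F' (try body) → 'C' (outer except StopIteration) → 'B' (after the try/except). Output: FCB

Answer: FCB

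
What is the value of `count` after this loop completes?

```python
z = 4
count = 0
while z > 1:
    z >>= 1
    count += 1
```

Count right shifts until 1
`count` takes the values: 0 → 1 → 2

Answer: 2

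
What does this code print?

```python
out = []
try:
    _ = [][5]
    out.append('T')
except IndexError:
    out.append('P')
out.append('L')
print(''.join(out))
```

Execution trace: 'P' (except IndexError) → 'L' (after the try/except). Output: PL

Answer: PL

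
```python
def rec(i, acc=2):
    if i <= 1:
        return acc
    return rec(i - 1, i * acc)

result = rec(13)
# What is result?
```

Accumulator trace (n, acc): (13, 2) -> (12, 26) -> (11, 312) -> (10, 3432) -> (9, 34320) -> (8, 308880) -> (7, 2471040) -> (6, 17297280) -> (5, 103783680) -> (4, 518918400) -> (3, 2075673600) -> (2, 6227020800) -> (1, 12454041600) -> return 12454041600

Answer: 12454041600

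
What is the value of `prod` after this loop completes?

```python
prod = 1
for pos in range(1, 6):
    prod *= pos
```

5! = 120
`prod` takes the values: 1 → 2 → 6 → 24 → 120

Answer: 120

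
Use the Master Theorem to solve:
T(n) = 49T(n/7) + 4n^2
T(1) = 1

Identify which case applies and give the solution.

a=49, b=7, f(n)=4n^2. log_7(49) = 2. Since c=2 = 2, Case 2 applies: T(n) = Θ(n^log_b(a) · log n) = O(n^2 log n).

Answer: O(n^2 log n) - Case 2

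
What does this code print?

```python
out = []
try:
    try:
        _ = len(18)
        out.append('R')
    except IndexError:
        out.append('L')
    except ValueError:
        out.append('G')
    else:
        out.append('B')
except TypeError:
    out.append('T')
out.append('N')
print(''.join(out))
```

Execution trace: 'T' (outer except TypeError) → 'N' (after the try/except). Output: TN

Answer: TN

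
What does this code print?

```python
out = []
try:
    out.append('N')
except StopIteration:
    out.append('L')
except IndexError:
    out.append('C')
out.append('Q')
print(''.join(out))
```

Execution trace: 'N' (try body, no exception) → 'Q' (after the try/except). Output: NQ

Answer: NQ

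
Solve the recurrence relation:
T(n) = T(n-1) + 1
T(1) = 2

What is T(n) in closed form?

Unrolling: T(n) = T(1) + 1·(n-1) = 2 + 1(n-1) = n + 1.

Answer: T(n) = n + 1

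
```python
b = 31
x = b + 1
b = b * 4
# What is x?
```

Trace:
`b = 31` → b = 31
`x = b + 1` → x = 32
`b = b * 4` → b = 124
So x = 32

Answer: 32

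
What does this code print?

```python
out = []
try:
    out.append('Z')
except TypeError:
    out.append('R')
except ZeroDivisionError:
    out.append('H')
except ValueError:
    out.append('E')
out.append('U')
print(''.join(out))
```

Execution trace: 'Z' (try body, no exception) → 'U' (after the try/except). Output: ZU

Answer: ZU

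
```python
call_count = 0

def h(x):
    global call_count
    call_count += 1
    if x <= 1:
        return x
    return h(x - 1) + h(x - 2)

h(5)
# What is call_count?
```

Calls(x) = 1 + Calls(x-1) + Calls(x-2); Calls(0)=Calls(1)=1. For x=5 this gives 15.

Answer: 15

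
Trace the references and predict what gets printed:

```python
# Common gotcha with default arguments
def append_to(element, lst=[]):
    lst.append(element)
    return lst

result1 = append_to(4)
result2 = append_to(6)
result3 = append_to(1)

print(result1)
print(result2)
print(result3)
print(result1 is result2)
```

Key concept: mutable default argument gotcha.
Step by step:
`result1 = append_to(4)` → result1 = [4]
`result2 = append_to(6)` → result1 = [4, 6] (same object as result2); result2 = [4, 6] (same object as result1)
`result3 = append_to(1)` → result1 = [4, 6, 1] (same object as result2, result3); result2 = [4, 6, 1] (same object as result1, result3); result3 = [4, 6, 1] (same object as result1, result2)
`print(result1)` → prints [4, 6, 1]
`print(result2)` → prints [4, 6, 1]
`print(result3)` → prints [4, 6, 1]
`print(result1 is result2)` → prints True

Answer:
[4, 6, 1]
[4, 6, 1]
[4, 6, 1]
True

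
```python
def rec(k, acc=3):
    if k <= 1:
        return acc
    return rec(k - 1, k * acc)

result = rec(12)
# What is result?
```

Accumulator trace (n, acc): (12, 3) -> (11, 36) -> (10, 396) -> (9, 3960) -> (8, 35640) -> (7, 285120) -> (6, 1995840) -> (5, 11975040) -> (4, 59875200) -> (3, 239500800) -> (2, 718502400) -> (1, 1437004800) -> return 1437004800

Answer: 1437004800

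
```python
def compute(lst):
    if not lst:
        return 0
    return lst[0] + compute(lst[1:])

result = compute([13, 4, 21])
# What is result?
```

13 + 4 + 21 + 0 = 38

Answer: 38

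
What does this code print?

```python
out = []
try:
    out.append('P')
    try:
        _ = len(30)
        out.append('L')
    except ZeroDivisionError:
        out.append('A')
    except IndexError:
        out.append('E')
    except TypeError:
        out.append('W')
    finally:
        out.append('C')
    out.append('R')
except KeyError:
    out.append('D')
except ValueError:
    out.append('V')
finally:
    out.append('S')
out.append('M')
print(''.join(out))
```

Execution trace: 'P' (try body) → 'W' (inner except TypeError) → 'C' (inner finally) → 'R' (try body, no exception) → 'S' (finally) → 'M' (after the try/except). Output: PWCRSM

Answer: PWCRSM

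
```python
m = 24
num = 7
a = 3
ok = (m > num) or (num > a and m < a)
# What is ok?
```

Trace:
`m = 24` → m = 24
`num = 7` → num = 7
`a = 3` → a = 3
`ok = (m > num) or (num > a and m < a)` → ok = True
So ok = True

Answer: True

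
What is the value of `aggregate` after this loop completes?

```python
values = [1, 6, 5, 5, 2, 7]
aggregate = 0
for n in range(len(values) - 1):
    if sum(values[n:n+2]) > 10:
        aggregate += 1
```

Count windows with sum > 10
`aggregate` takes the values: 0 → 1

Answer: 1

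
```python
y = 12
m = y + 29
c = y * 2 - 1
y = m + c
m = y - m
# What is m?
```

Trace:
`y = 12` → y = 12
`m = y + 29` → m = 41
`c = y * 2 - 1` → c = 23
`y = m + c` → y = 64
`m = y - m` → m = 23
So m = 23

Answer: 23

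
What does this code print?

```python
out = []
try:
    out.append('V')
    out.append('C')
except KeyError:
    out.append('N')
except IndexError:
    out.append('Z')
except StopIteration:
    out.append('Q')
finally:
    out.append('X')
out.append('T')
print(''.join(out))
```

Execution trace: 'V' (try body) → 'C' (try body, no exception) → 'X' (finally) → 'T' (after the try/except). Output: VCXT

Answer: VCXT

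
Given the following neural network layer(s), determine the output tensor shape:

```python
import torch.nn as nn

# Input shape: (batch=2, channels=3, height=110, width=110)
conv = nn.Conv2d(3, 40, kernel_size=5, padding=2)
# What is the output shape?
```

Input: (2, 3, 110, 110) -> Output: (2, 40, 110, 110)

Answer: (2, 40, 110, 110)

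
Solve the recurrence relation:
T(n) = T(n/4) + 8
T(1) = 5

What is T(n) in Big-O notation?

Each step divides n by 4 and adds 8. After log_4(n) steps we reach T(1)=5. So T(n) = 8·log_4(n) + 5 = O(log n).

Answer: O(log n)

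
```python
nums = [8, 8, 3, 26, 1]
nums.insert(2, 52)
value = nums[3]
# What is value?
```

Trace:
`nums = [8, 8, 3, 26, 1]` → nums = [8, 8, 3, 26, 1]
`nums.insert(2, 52)` → nums = [8, 8, 52, 3, 26, 1]
`value = nums[3]` → value = 3
So value = 3

Answer: 3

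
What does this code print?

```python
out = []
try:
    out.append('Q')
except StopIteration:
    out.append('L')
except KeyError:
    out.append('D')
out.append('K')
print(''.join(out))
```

Execution trace: 'Q' (try body, no exception) → 'K' (after the try/except). Output: QK

Answer: QK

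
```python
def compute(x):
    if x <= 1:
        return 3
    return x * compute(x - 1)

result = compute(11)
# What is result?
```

compute(11) = 11 * 10 * 9 * 8 * 7 * 6 * 5 * 4 * 3 * 2 * 3 = 119750400

Answer: 119750400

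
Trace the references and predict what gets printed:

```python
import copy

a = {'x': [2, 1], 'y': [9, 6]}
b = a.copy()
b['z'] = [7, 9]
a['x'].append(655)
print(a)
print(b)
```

Key concept: shallow copy of dict with mutable values.
Step by step:
`a = {'x': [2, 1], 'y': [9, 6]}` → a = {'x': [2, 1], 'y': [9, 6]}
`b = a.copy()` → b = {'x': [2, 1], 'y': [9, 6]}
`b['z'] = [7, 9]` → b = {'x': [2, 1], 'y': [9, 6], 'z': [7, 9]}
`a['x'].append(655)` → a = {'x': [2, 1, 655], 'y': [9, 6]}; b = {'x': [2, 1, 655], 'y': [9, 6], 'z': [7, 9]}
`print(a)` → prints {'x': [2, 1, 655], 'y': [9, 6]}
`print(b)` → prints {'x': [2, 1, 655], 'y': [9, 6], 'z': [7, 9]}

Answer:
{'x': [2, 1, 655], 'y': [9, 6]}
{'x': [2, 1, 655], 'y': [9, 6], 'z': [7, 9]}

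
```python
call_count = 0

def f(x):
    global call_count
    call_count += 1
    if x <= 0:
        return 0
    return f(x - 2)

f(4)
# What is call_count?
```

Linear recursion stepping by 2: 3 calls from x=4 down to ≤0.

Answer: 3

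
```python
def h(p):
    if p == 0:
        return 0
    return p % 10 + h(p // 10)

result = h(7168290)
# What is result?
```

Sum of digits of 7168290: 0 + 9 + 2 + 8 + 6 + 1 + 7 = 33

Answer: 33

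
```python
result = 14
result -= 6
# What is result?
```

Trace:
`result = 14` → result = 14
`result -= 6` → result = 8
So result = 8

Answer: 8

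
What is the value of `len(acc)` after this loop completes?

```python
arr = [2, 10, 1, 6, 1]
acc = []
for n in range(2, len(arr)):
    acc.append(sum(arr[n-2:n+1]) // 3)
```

Number of 3-element averages
`acc` takes the values: [] → [4] → [4, 5] → [4, 5, 2]
So `len(acc)` = 3

Answer: 3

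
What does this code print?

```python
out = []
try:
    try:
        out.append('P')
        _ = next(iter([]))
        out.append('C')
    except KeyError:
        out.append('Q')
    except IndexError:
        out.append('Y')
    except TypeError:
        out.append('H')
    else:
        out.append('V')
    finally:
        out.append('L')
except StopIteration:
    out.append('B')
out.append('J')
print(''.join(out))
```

Execution trace: 'P' (try body) → 'L' (finally) → 'B' (outer except StopIteration) → 'J' (after the try/except). Output: PLBJ

Answer: PLBJ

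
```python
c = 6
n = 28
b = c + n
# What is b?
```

Trace:
`c = 6` → c = 6
`n = 28` → n = 28
`b = c + n` → b = 34
So b = 34

Answer: 34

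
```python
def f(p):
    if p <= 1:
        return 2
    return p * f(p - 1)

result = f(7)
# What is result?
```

f(7) = 7 * 6 * 5 * 4 * 3 * 2 * 2 = 10080

Answer: 10080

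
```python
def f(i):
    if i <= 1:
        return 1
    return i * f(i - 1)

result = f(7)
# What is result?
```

f(7) = 7 * 6 * 5 * 4 * 3 * 2 * 1 = 5040

Answer: 5040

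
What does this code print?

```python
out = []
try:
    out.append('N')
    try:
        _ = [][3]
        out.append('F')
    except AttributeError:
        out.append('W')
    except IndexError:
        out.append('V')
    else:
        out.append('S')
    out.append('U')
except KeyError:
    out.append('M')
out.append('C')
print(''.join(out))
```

Execution trace: 'N' (try body) → 'V' (inner except IndexError) → 'U' (try body, no exception) → 'C' (after the try/except). Output: NVUC

Answer: NVUC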